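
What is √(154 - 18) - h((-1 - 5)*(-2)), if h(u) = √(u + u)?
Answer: -2*√6 + 2*√34 ≈ 6.7629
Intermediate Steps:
h(u) = √2*√u (h(u) = √(2*u) = √2*√u)
√(154 - 18) - h((-1 - 5)*(-2)) = √(154 - 18) - √2*√((-1 - 5)*(-2)) = √136 - √2*√(-6*(-2)) = 2*√34 - √2*√12 = 2*√34 - √2*2*√3 = 2*√34 - 2*√6 = -2*√6 + 2*√34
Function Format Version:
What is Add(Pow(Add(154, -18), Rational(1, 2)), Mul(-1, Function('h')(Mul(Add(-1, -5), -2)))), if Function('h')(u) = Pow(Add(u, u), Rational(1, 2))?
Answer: Add(Mul(-2, Pow(6, Rational(1, 2))), Mul(2, Pow(34, Rational(1, 2)))) ≈ 6.7629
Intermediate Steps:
Function('h')(u) = Mul(Pow(2, Rational(1, 2)), Pow(u, Rational(1, 2))) (Function('h')(u) = Pow(Mul(2, u), Rational(1, 2)) = Mul(Pow(2, Rational(1, 2)), Pow(u, Rational(1, 2))))
Add(Pow(Add(154, -18), Rational(1, 2)), Mul(-1, Function('h')(Mul(Add(-1, -5), -2)))) = Add(Pow(Add(154, -18), Rational(1, 2)), Mul(-1, Mul(Pow(2, Rational(1, 2)), Pow(Mul(Add(-1, -5), -2), Rational(1, 2))))) = Add(Pow(136, Rational(1, 2)), Mul(-1, Mul(Pow(2, Rational(1, 2)), Pow(Mul(-6, -2), Rational(1, 2))))) = Add(Mul(2, Pow(34, Rational(1, 2))), Mul(-1, Mul(Pow(2, Rational(1, 2)), Pow(12, Rational(1, 2))))) = Add(Mul(2, Pow(34, Rational(1, 2))), Mul(-1, Mul(Pow(2, Rational(1, 2)), Mul(2, Pow(3, Rational(1, 2)))))) = Add(Mul(2, Pow(34, Rational(1, 2))), Mul(-1, Mul(2, Pow(6, Rational(1, 2))))) = Add(Mul(2, Pow(34, Rational(1, 2))), Mul(-2, Pow(6, Rational(1, 2)))) = Add(Mul(-2, Pow(6, Rational(1, 2))), Mul(2, Pow(34, Rational(1, 2))))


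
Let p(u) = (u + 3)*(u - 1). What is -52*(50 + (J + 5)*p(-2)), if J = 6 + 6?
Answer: 52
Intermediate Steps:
p(u) = (-1 + u)*(3 + u) (p(u) = (3 + u)*(-1 + u) = (-1 + u)*(3 + u))
J = 12
-52*(50 + (J + 5)*p(-2)) = -52*(50 + (12 + 5)*(-3 + (-2)² + 2*(-2))) = -52*(50 + 17*(-3 + 4 - 4)) = -52*(50 + 17*(-3)) = -52*(50 - 51) = -52*(-1) = 52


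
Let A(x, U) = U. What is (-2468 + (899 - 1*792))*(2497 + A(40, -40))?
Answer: -5800977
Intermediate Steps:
(-2468 + (899 - 1*792))*(2497 + A(40, -40)) = (-2468 + (899 - 1*792))*(2497 - 40) = (-2468 + (899 - 792))*2457 = (-2468 + 107)*2457 = -2361*2457 = -5800977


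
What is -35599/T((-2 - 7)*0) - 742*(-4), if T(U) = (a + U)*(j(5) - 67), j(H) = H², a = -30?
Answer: 3704081/1260 ≈ 2939.7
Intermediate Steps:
T(U) = 1260 - 42*U (T(U) = (-30 + U)*(5² - 67) = (-30 + U)*(25 - 67) = (-30 + U)*(-42) = 1260 - 42*U)
-35599/T((-2 - 7)*0) - 742*(-4) = -35599/(1260 - 42*(-2 - 7)*0) - 742*(-4) = -35599/(1260 - (-378)*0) - 1*(-2968) = -35599/(1260 - 42*0) + 2968 = -35599/(1260 + 0) + 2968 = -35599/1260 + 2968 = 3704081/1260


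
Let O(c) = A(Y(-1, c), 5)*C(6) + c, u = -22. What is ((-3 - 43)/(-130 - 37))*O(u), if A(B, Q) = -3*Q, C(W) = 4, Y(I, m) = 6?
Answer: -3772/167 ≈ -22.587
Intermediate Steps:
O(c) = -60 + c (O(c) = -3*5*4 + c = -15*4 + c = -60 + c)
((-3 - 43)/(-130 - 37))*O(u) = ((-3 - 43)/(-130 - 37))*(-60 - 22) = -46/(-167)*(-82) = -46*(-1/167)*(-82) = (46/167)*(-82) = -3772/167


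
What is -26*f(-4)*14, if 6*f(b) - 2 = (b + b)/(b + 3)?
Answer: -1820/3 ≈ -606.67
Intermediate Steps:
f(b) = ⅓ + b/(3*(3 + b)) (f(b) = ⅓ + ((b + b)/(b + 3))/6 = ⅓ + ((2*b)/(3 + b))/6 = ⅓ + (2*b/(3 + b))/6 = ⅓ + b/(3*(3 + b)))
-26*f(-4)*14 = -26*(3 + 2*(-4))/(3*(3 - 4))*14 = -26*(3 - 8)/(3*(-1))*14 = -26*(-1)*(-5)/3*14 = -26*5/3*14 = -130/3*14 = -1820/3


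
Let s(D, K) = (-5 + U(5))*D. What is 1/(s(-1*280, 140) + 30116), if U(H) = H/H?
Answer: 1/31236 ≈ 3.2014e-5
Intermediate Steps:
U(H) = 1
s(D, K) = -4*D (s(D, K) = (-5 + 1)*D = -4*D)
1/(s(-1*280, 140) + 30116) = 1/(-(-4)*280 + 30116) = 1/(-4*(-280) + 30116) = 1/(1120 + 30116) = 1/31236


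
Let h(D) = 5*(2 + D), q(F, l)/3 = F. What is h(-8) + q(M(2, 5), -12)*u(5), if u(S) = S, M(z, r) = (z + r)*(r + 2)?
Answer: 705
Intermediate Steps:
M(z, r) = (2 + r)*(r + z) (M(z, r) = (r + z)*(2 + r) = (2 + r)*(r + z))
q(F, l) = 3*F
h(D) = 10 + 5*D
h(-8) + q(M(2, 5), -12)*u(5) = (10 + 5*(-8)) + (3*(5² + 2*5 + 2*2 + 5*2))*5 = (10 - 40) + (3*(25 + 10 + 4 + 10))*5 = -30 + (3*49)*5 = -30 + 147*5 = -30 + 735 = 705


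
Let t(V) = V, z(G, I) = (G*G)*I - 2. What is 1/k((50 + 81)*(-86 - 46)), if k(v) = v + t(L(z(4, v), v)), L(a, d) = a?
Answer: -1/293966 ≈ -3.4018e-6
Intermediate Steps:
z(G, I) = -2 + I*G**2 (z(G, I) = G**2*I - 2 = I*G**2 - 2 = -2 + I*G**2)
k(v) = -2 + 17*v (k(v) = v + (-2 + v*4**2) = v + (-2 + v*16) = v + (-2 + 16*v) = -2 + 17*v)
1/k((50 + 81)*(-86 - 46)) = 1/(-2 + 17*((50 + 81)*(-86 - 46))) = 1/(-2 + 17*(131*(-132))) = 1/(-2 + 17*(-17292)) = 1/(-2 - 293964) = 1/(-293966) = -1/293966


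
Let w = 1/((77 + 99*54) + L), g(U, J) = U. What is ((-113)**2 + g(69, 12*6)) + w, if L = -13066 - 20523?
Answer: 361595107/28166 ≈ 12838.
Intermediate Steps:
L = -33589
w = -1/28166 (w = 1/((77 + 99*54) - 33589) = 1/((77 + 5346) - 33589) = 1/(5423 - 33589) = 1/(-28166) = -1/28166 ≈ -3.5504e-5)
((-113)**2 + g(69, 12*6)) + w = ((-113)**2 + 69) - 1/28166 = (12769 + 69) - 1/28166 = 12838 - 1/28166 = 361595107/28166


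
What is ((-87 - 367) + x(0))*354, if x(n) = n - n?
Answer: -160716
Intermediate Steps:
x(n) = 0
((-87 - 367) + x(0))*354 = ((-87 - 367) + 0)*354 = (-454 + 0)*354 = -454*354 = -160716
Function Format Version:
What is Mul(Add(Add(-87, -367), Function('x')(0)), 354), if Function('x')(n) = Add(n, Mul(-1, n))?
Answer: -160716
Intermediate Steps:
Function('x')(n) = 0
Mul(Add(Add(-87, -367), Function('x')(0)), 354) = Mul(Add(Add(-87, -367), 0), 354) = Mul(Add(-454, 0), 354) = Mul(-454, 354) = -160716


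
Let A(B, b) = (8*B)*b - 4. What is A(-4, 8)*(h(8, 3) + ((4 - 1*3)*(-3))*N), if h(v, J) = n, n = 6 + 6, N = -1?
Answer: -3900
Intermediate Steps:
A(B, b) = -4 + 8*B*b (A(B, b) = 8*B*b - 4 = -4 + 8*B*b)
n = 12
h(v, J) = 12
A(-4, 8)*(h(8, 3) + ((4 - 1*3)*(-3))*N) = (-4 + 8*(-4)*8)*(12 + ((4 - 1*3)*(-3))*(-1)) = (-4 - 256)*(12 + ((4 - 3)*(-3))*(-1)) = -260*(12 + (1*(-3))*(-1)) = -260*(12 - 3*(-1)) = -260*(12 + 3) = -260*15 = -3900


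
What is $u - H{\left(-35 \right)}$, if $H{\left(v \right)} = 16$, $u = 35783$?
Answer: $35767$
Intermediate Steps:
$u - H{\left(-35 \right)} = 35783 - 16 = 35767$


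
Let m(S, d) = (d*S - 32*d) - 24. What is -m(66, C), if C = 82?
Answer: -2764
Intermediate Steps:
m(S, d) = -24 - 32*d + S*d (m(S, d) = (S*d - 32*d) - 24 = (-32*d + S*d) - 24 = -24 - 32*d + S*d)
-m(66, C) = -(-24 - 32*82 + 66*82) = -(-24 - 2624 + 5412) = -1*2764 = -2764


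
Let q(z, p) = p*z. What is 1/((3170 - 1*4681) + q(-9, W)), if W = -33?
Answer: -1/1214 ≈ -0.00082372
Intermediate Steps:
1/((3170 - 1*4681) + q(-9, W)) = 1/((3170 - 1*4681) - 33*(-9)) = 1/((3170 - 4681) + 297) = 1/(-1511 + 297) = 1/(-1214) = -1/1214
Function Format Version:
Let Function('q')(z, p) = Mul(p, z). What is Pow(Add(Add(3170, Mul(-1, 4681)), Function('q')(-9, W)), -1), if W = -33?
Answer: Rational(-1, 1214) ≈ -0.00082372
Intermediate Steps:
Pow(Add(Add(3170, Mul(-1, 4681)), Function('q')(-9, W)), -1) = Pow(Add(Add(3170, Mul(-1, 4681)), Mul(-33, -9)), -1) = Pow(Add(Add(3170, -4681), 297), -1) = Pow(Add(-1511, 297), -1) = Pow(-1214, -1) = Rational(-1, 1214)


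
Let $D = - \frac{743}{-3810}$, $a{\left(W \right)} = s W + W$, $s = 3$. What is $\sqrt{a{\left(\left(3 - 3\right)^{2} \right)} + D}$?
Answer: $\frac{\sqrt{2830830}}{3810} \approx 0.4416$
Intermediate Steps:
$a{\left(W \right)} = 4 W$ ($a{\left(W \right)} = 3 W + W = 4 W$)
$D = \frac{743}{3810}$ ($D = \left(-743\right) \left(- \frac{1}{3810}\right) = \frac{743}{3810} \approx 0.19501$)
$\sqrt{a{\left(\left(3 - 3\right)^{2} \right)} + D} = \sqrt{4 \left(3 - 3\right)^{2} + \frac{743}{3810}} = \sqrt{4 \cdot 0^{2} + \frac{743}{3810}} = \sqrt{4 \cdot 0 + \frac{743}{3810}} = \sqrt{0 + \frac{743}{3810}} = \sqrt{\frac{743}{3810}} = \frac{\sqrt{2830830}}{3810}$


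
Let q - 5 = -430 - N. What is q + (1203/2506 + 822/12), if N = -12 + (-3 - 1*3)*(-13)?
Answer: -528791/1253 ≈ -422.02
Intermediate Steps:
N = 66 (N = -12 + (-3 - 3)*(-13) = -12 - 6*(-13) = -12 + 78 = 66)
q = -491 (q = 5 + (-430 - 1*66) = 5 + (-430 - 66) = 5 - 496 = -491)
q + (1203/2506 + 822/12) = -491 + (1203/2506 + 822/12) = -491 + (1203*(1/2506) + 822*(1/12)) = -491 + (1203/2506 + 137/2) = -491 + 86432/1253 = -528791/1253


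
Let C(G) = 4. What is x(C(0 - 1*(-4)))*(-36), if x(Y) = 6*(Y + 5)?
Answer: -1944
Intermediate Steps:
x(Y) = 30 + 6*Y (x(Y) = 6*(5 + Y) = 30 + 6*Y)
x(C(0 - 1*(-4)))*(-36) = (30 + 6*4)*(-36) = (30 + 24)*(-36) = 54*(-36) = -1944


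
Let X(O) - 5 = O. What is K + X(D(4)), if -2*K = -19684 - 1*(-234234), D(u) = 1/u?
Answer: -429079/4 ≈ -1.0727e+5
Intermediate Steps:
X(O) = 5 + O
K = -107275 (K = -(-19684 - 1*(-234234))/2 = -(-19684 + 234234)/2 = -½*214550 = -107275)
K + X(D(4)) = -107275 + (5 + 1/4) = -107275 + (5 + ¼) = -107275 + 21/4 = -429079/4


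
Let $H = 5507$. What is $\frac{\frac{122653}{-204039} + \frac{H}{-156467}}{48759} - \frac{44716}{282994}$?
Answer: $- \frac{34806435645731459614}{220261181412138233499} \approx -0.15802$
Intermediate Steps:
$\frac{\frac{122653}{-204039} + \frac{H}{-156467}}{48759} - \frac{44716}{282994} = \frac{\frac{122653}{-204039} + \frac{5507}{-156467}}{48759} - \frac{44716}{282994} = \left(122653 \left(- \frac{1}{204039}\right) + 5507 \left(- \frac{1}{156467}\right)\right) \frac{1}{48759} - \frac{22358}{141497} = \left(- \frac{122653}{204039} - \frac{5507}{156467}\right) \frac{1}{48759} - \frac{22358}{141497} = \left(- \frac{20314789724}{31925370213}\right) \frac{1}{48759} - \frac{22358}{141497} = - \frac{20314789724}{1556649126215667} - \frac{22358}{141497} = - \frac{34806435645731459614}{220261181412138233499}$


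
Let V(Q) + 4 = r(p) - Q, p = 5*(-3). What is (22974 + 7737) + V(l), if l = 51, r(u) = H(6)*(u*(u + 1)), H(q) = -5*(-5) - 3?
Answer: 35276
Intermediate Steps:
H(q) = 22 (H(q) = 25 - 3 = 22)
p = -15
r(u) = 22*u*(1 + u) (r(u) = 22*(u*(u + 1)) = 22*(u*(1 + u)) = 22*u*(1 + u))
V(Q) = 4616 - Q (V(Q) = -4 + (22*(-15)*(1 - 15) - Q) = -4 + (22*(-15)*(-14) - Q) = -4 + (4620 - Q) = 4616 - Q)
(22974 + 7737) + V(l) = (22974 + 7737) + (4616 - 1*51) = 30711 + (4616 - 51) = 30711 + 4565 = 35276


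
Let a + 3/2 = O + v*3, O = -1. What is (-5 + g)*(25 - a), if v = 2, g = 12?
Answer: 301/2 ≈ 150.50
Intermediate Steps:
a = 7/2 (a = -3/2 + (-1 + 2*3) = -3/2 + (-1 + 6) = -3/2 + 5 = 7/2 ≈ 3.5000)
(-5 + g)*(25 - a) = (-5 + 12)*(25 - 1*7/2) = 7*(25 - 7/2) = 7*(43/2) = 301/2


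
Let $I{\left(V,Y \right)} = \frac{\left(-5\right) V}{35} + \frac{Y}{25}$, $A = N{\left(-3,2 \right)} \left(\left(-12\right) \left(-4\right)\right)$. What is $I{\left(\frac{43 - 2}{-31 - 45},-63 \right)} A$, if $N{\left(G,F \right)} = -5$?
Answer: $\frac{389892}{665} \approx 586.3$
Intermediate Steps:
$A = -240$ ($A = - 5 \left(\left(-12\right) \left(-4\right)\right) = \left(-5\right) 48 = -240$)
$I{\left(V,Y \right)} = - \frac{V}{7} + \frac{Y}{25}$ ($I{\left(V,Y \right)} = - 5 V \frac{1}{35} + Y \frac{1}{25} = - \frac{V}{7} + \frac{Y}{25}$)
$I{\left(\frac{43 - 2}{-31 - 45},-63 \right)} A = \left(- \frac{\left(43 - 2\right) \frac{1}{-31 - 45}}{7} + \frac{1}{25} \left(-63\right)\right) \left(-240\right) = \left(- \frac{41 \frac{1}{-76}}{7} - \frac{63}{25}\right) \left(-240\right) = \left(- \frac{41 \left(- \frac{1}{76}\right)}{7} - \frac{63}{25}\right) \left(-240\right) = \left(\left(- \frac{1}{7}\right) \left(- \frac{41}{76}\right) - \frac{63}{25}\right) \left(-240\right) = \left(\frac{41}{532} - \frac{63}{25}\right) \left(-240\right) = \left(- \frac{32491}{13300}\right) \left(-240\right) = \frac{389892}{665}$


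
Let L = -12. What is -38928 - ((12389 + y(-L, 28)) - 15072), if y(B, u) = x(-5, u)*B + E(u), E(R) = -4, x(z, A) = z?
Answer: -36181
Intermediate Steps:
y(B, u) = -4 - 5*B (y(B, u) = -5*B - 4 = -4 - 5*B)
-38928 - ((12389 + y(-L, 28)) - 15072) = -38928 - ((12389 + (-4 - (-5)*(-12))) - 15072) = -38928 - ((12389 + (-4 - 5*12)) - 15072) = -38928 - ((12389 + (-4 - 60)) - 15072) = -38928 - ((12389 - 64) - 15072) = -38928 - (12325 - 15072) = -38928 - 1*(-2747) = -38928 + 2747 = -36181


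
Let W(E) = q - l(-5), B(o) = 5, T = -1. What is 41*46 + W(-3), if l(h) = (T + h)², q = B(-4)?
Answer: 1855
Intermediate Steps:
q = 5
l(h) = (-1 + h)²
W(E) = -31 (W(E) = 5 - (-1 - 5)² = 5 - 1*(-6)² = 5 - 1*36 = 5 - 36 = -31)
41*46 + W(-3) = 41*46 - 31 = 1886 - 31 = 1855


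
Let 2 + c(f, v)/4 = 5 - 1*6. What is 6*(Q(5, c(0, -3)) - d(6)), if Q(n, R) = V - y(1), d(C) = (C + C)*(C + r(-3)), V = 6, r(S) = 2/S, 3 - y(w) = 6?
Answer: -330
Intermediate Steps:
y(w) = -3 (y(w) = 3 - 1*6 = 3 - 6 = -3)
c(f, v) = -12 (c(f, v) = -8 + 4*(5 - 1*6) = -8 + 4*(5 - 6) = -8 + 4*(-1) = -8 - 4 = -12)
d(C) = 2*C*(-⅔ + C) (d(C) = (C + C)*(C + 2/(-3)) = (2*C)*(C + 2*(-⅓)) = (2*C)*(C - ⅔) = (2*C)*(-⅔ + C) = 2*C*(-⅔ + C))
Q(n, R) = 9 (Q(n, R) = 6 - 1*(-3) = 6 + 3 = 9)
6*(Q(5, c(0, -3)) - d(6)) = 6*(9 - 2*6*(-2 + 3*6)/3) = 6*(9 - 2*6*(-2 + 18)/3) = 6*(9 - 2*6*16/3) = 6*(9 - 1*64) = 6*(9 - 64) = 6*(-55) = -330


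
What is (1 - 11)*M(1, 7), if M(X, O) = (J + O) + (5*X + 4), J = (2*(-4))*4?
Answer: 160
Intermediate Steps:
J = -32 (J = -8*4 = -32)
M(X, O) = -28 + O + 5*X (M(X, O) = (-32 + O) + (5*X + 4) = (-32 + O) + (4 + 5*X) = -28 + O + 5*X)
(1 - 11)*M(1, 7) = (1 - 11)*(-28 + 7 + 5*1) = -10*(-28 + 7 + 5) = -10*(-16) = 160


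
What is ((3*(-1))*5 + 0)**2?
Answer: 225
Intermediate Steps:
((3*(-1))*5 + 0)**2 = (-3*5 + 0)**2 = (-15 + 0)**2 = (-15)**2 = 225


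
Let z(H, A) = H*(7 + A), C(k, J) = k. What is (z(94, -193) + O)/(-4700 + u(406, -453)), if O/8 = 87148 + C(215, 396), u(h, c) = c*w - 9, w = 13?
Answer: -340710/5299 ≈ -64.297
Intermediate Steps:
u(h, c) = -9 + 13*c (u(h, c) = c*13 - 9 = 13*c - 9 = -9 + 13*c)
O = 698904 (O = 8*(87148 + 215) = 8*87363 = 698904)
(z(94, -193) + O)/(-4700 + u(406, -453)) = (94*(7 - 193) + 698904)/(-4700 + (-9 + 13*(-453))) = (94*(-186) + 698904)/(-4700 + (-9 - 5889)) = (-17484 + 698904)/(-4700 - 5898) = 681420/(-10598) = 681420*(-1/10598) = -340710/5299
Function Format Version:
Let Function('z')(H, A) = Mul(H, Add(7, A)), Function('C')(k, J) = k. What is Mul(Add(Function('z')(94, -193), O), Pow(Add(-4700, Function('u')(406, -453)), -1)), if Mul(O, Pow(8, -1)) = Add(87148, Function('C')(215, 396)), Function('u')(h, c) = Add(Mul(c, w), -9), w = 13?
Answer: Rational(-340710, 5299) ≈ -64.297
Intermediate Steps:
Function('u')(h, c) = Add(-9, Mul(13, c)) (Function('u')(h, c) = Add(Mul(c, 13), -9) = Add(Mul(13, c), -9) = Add(-9, Mul(13, c)))
O = 698904 (O = Mul(8, Add(87148, 215)) = Mul(8, 87363) = 698904)
Mul(Add(Function('z')(94, -193), O), Pow(Add(-4700, Function('u')(406, -453)), -1)) = Mul(Add(Mul(94, Add(7, -193)), 698904), Pow(Add(-4700, Add(-9, Mul(13, -453))), -1)) = Mul(Add(Mul(94, -186), 698904), Pow(Add(-4700, Add(-9, -5889)), -1)) = Mul(Add(-17484, 698904), Pow(Add(-4700, -5898), -1)) = Mul(681420, Pow(-10598, -1)) = Mul(681420, Rational(-1, 10598)) = Rational(-340710, 5299)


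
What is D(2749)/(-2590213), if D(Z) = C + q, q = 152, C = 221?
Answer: -373/2590213 ≈ -0.00014400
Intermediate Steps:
D(Z) = 373 (D(Z) = 221 + 152 = 373)
D(2749)/(-2590213) = 373/(-2590213) = 373*(-1/2590213) = -373/2590213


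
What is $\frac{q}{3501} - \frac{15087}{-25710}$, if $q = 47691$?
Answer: $\frac{47368711}{3333730} \approx 14.209$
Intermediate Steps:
$\frac{q}{3501} - \frac{15087}{-25710} = \frac{47691}{3501} - \frac{15087}{-25710} = 47691 \cdot \frac{1}{3501} - - \frac{5029}{8570} = \frac{5299}{389} + \frac{5029}{8570} = \frac{47368711}{3333730}$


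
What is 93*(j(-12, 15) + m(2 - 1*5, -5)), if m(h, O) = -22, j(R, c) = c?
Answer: -651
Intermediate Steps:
93*(j(-12, 15) + m(2 - 1*5, -5)) = 93*(15 - 22) = 93*(-7) = -651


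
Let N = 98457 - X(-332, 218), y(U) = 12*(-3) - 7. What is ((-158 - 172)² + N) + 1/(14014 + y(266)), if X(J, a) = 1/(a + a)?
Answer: 1263085292557/6091356 ≈ 2.0736e+5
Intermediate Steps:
y(U) = -43 (y(U) = -36 - 7 = -43)
X(J, a) = 1/(2*a)
N = 42927251/436 (N = 98457 - 1/(2*218) = 98457 - 1*1/436 = 98457 - 1/436 = 42927251/436 ≈ 98457.)
((-158 - 172)² + N) + 1/(14014 + y(266)) = ((-158 - 172)² + 42927251/436) + 1/(14014 - 43) = ((-330)² + 42927251/436) + 1/13971 = (108900 + 42927251/436) + 1/13971 = 90407651/436 + 1/13971 = 1263085292557/6091356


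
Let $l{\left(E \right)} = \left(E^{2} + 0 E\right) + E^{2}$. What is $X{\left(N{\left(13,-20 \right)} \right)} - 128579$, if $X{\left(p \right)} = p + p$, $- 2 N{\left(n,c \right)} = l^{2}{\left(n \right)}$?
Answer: $-242823$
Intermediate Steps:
$l{\left(E \right)} = 2 E^{2}$ ($l{\left(E \right)} = \left(E^{2} + 0\right) + E^{2} = E^{2} + E^{2} = 2 E^{2}$)
$N{\left(n,c \right)} = - 2 n^{4}$ ($N{\left(n,c \right)} = - \frac{\left(2 n^{2}\right)^{2}}{2} = - \frac{4 n^{4}}{2} = - 2 n^{4}$)
$X{\left(p \right)} = 2 p$
$X{\left(N{\left(13,-20 \right)} \right)} - 128579 = 2 \left(- 2 \cdot 13^{4}\right) - 128579 = 2 \left(\left(-2\right) 28561\right) - 128579 = 2 \left(-57122\right) - 128579 = -114244 - 128579 = -242823$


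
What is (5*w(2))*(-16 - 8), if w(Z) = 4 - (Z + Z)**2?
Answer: 1440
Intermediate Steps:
w(Z) = 4 - 4*Z**2 (w(Z) = 4 - (2*Z)**2 = 4 - 4*Z**2)
(5*w(2))*(-16 - 8) = (5*(4 - 4*2**2))*(-16 - 8) = (5*(4 - 4*4))*(-24) = (5*(4 - 16))*(-24) = (5*(-12))*(-24) = -60*(-24) = 1440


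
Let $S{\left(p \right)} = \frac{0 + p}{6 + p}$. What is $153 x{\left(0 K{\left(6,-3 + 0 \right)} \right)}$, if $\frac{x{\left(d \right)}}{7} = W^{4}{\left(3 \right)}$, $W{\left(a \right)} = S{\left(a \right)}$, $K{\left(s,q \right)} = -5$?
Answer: $\frac{119}{9} \approx 13.222$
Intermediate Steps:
$S{\left(p \right)} = \frac{p}{6 + p}$
$W{\left(a \right)} = \frac{a}{6 + a}$
$x{\left(d \right)} = \frac{7}{81}$ ($x{\left(d \right)} = 7 \left(\frac{3}{6 + 3}\right)^{4} = 7 \left(\frac{3}{9}\right)^{4} = 7 \left(3 \cdot \frac{1}{9}\right)^{4} = \frac{7}{81}$)
$153 x{\left(0 K{\left(6,-3 + 0 \right)} \right)} = 153 \cdot \frac{7}{81} = \frac{119}{9}$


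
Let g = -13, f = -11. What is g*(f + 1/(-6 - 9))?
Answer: 2158/15 ≈ 143.87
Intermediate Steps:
g*(f + 1/(-6 - 9)) = -13*(-11 + 1/(-6 - 9)) = -13*(-11 + 1/(-15)) = -13*(-11 - 1/15) = -13*(-166/15) = 2158/15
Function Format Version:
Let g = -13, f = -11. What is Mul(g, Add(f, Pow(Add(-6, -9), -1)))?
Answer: Rational(2158, 15) ≈ 143.87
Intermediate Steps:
Mul(g, Add(f, Pow(Add(-6, -9), -1))) = Mul(-13, Add(-11, Pow(Add(-6, -9), -1))) = Mul(-13, Add(-11, Pow(-15, -1))) = Mul(-13, Add(-11, Rational(-1, 15))) = Mul(-13, Rational(-166, 15)) = Rational(2158, 15)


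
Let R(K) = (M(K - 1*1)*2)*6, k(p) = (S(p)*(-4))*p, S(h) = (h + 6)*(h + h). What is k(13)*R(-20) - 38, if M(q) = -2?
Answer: 616474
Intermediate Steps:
S(h) = 2*h*(6 + h) (S(h) = (6 + h)*(2*h) = 2*h*(6 + h))
k(p) = -8*p²*(6 + p) (k(p) = ((2*p*(6 + p))*(-4))*p = (-8*p*(6 + p))*p = -8*p²*(6 + p))
R(K) = -24 (R(K) = -2*2*6 = -4*6 = -24)
k(13)*R(-20) - 38 = (8*13²*(-6 - 1*13))*(-24) - 38 = (8*169*(-6 - 13))*(-24) - 38 = (8*169*(-19))*(-24) - 38 = -25688*(-24) - 38 = 616512 - 38 = 616474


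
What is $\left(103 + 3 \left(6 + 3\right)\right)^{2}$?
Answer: $16900$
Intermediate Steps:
$\left(103 + 3 \left(6 + 3\right)\right)^{2} = \left(103 + 3 \cdot 9\right)^{2} = \left(103 + 27\right)^{2} = 130^{2} = 16900$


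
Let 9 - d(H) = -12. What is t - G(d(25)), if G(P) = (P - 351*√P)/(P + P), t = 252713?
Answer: 505425/2 + 117*√21/14 ≈ 2.5275e+5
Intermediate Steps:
d(H) = 21 (d(H) = 9 - 1*(-12) = 9 + 12 = 21)
G(P) = (P - 351*√P)/(2*P) (G(P) = (P - 351*√P)/((2*P)) = (P - 351*√P)*(1/(2*P)) = (P - 351*√P)/(2*P))
t - G(d(25)) = 252713 - (½ - 117*√21/14) = 252713 + (-½ + 117*√21/14) = 505425/2 + 117*√21/14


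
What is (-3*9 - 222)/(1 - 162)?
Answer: 249/161 ≈ 1.5466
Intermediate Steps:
(-3*9 - 222)/(1 - 162) = (-27 - 222)/(-161) = -249*(-1/161) = 249/161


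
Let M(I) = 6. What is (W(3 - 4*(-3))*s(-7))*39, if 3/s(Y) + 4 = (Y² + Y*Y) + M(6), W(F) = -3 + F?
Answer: 351/25 ≈ 14.040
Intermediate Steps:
s(Y) = 3/(2 + 2*Y²) (s(Y) = 3/(-4 + ((Y² + Y*Y) + 6)) = 3/(-4 + ((Y² + Y²) + 6)) = 3/(-4 + (2*Y² + 6)) = 3/(-4 + (6 + 2*Y²)) = 3/(2 + 2*Y²))
(W(3 - 4*(-3))*s(-7))*39 = ((-3 + (3 - 4*(-3)))*(3/(2*(1 + (-7)²))))*39 = ((-3 + (3 + 12))*(3/(2*(1 + 49))))*39 = ((-3 + 15)*((3/2)/50))*39 = (12*((3/2)*(1/50)))*39 = (12*(3/100))*39 = (9/25)*39 = 351/25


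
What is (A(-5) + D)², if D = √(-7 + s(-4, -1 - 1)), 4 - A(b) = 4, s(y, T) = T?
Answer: -9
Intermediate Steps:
A(b) = 0 (A(b) = 4 - 1*4 = 4 - 4 = 0)
D = 3*I (D = √(-7 + (-1 - 1)) = √(-7 - 2) = √(-9) = 3*I ≈ 3.0*I)
(A(-5) + D)² = (0 + 3*I)² = (3*I)² = -9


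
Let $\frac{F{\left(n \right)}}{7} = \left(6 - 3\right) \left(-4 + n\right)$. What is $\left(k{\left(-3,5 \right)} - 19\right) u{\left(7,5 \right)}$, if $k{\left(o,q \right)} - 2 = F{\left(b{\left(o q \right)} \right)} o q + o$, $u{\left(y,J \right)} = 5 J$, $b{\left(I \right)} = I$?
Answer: $149125$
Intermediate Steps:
$F{\left(n \right)} = -84 + 21 n$ ($F{\left(n \right)} = 7 \left(6 - 3\right) \left(-4 + n\right) = 7 \cdot 3 \left(-4 + n\right) = 7 \left(-12 + 3 n\right) = -84 + 21 n$)
$k{\left(o,q \right)} = 2 + o + o q \left(-84 + 21 o q\right)$ ($k{\left(o,q \right)} = 2 + \left(\left(-84 + 21 o q\right) o q + o\right) = 2 + \left(o \left(-84 + 21 o q\right) q + o\right) = 2 + \left(o q \left(-84 + 21 o q\right) + o\right) = 2 + \left(o + o q \left(-84 + 21 o q\right)\right) = 2 + o + o q \left(-84 + 21 o q\right)$)
$\left(k{\left(-3,5 \right)} - 19\right) u{\left(7,5 \right)} = \left(\left(2 - 3 + 21 \left(-3\right) 5 \left(-4 - 15\right)\right) - 19\right) 5 \cdot 5 = \left(\left(2 - 3 + 21 \left(-3\right) 5 \left(-4 - 15\right)\right) - 19\right) 25 = \left(\left(2 - 3 + 21 \left(-3\right) 5 \left(-19\right)\right) - 19\right) 25 = \left(\left(2 - 3 + 5985\right) - 19\right) 25 = \left(5984 - 19\right) 25 = 5965 \cdot 25 = 149125$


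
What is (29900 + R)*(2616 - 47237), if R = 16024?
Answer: -2049174804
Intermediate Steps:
(29900 + R)*(2616 - 47237) = (29900 + 16024)*(2616 - 47237) = 45924*(-44621) = -2049174804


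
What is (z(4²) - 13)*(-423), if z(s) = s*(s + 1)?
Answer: -109557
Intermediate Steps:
z(s) = s*(1 + s)
(z(4²) - 13)*(-423) = (4²*(1 + 4²) - 13)*(-423) = (16*(1 + 16) - 13)*(-423) = (16*17 - 13)*(-423) = (272 - 13)*(-423) = 259*(-423) = -109557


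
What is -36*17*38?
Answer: -23256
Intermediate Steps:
-36*17*38 = -612*38 = -23256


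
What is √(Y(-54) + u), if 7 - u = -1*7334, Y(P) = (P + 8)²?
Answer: 7*√193 ≈ 97.247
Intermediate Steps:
Y(P) = (8 + P)²
u = 7341 (u = 7 - (-1)*7334 = 7 - 1*(-7334) = 7 + 7334 = 7341)
√(Y(-54) + u) = √((8 - 54)² + 7341) = √((-46)² + 7341) = √(2116 + 7341) = √9457 = 7*√193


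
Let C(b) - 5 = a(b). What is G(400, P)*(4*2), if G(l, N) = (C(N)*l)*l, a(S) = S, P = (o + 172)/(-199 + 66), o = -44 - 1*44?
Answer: 106240000/19 ≈ 5.5916e+6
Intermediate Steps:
o = -88 (o = -44 - 44 = -88)
P = -12/19 (P = (-88 + 172)/(-199 + 66) = 84/(-133) = 84*(-1/133) = -12/19 ≈ -0.63158)
C(b) = 5 + b
G(l, N) = l²*(5 + N) (G(l, N) = ((5 + N)*l)*l = (l*(5 + N))*l = l²*(5 + N))
G(400, P)*(4*2) = (400²*(5 - 12/19))*(4*2) = (160000*(83/19))*8 = (13280000/19)*8 = 106240000/19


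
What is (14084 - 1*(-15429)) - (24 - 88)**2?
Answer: 25417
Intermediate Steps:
(14084 - 1*(-15429)) - (24 - 88)**2 = (14084 + 15429) - 1*(-64)**2 = 29513 - 1*4096 = 29513 - 4096 = 25417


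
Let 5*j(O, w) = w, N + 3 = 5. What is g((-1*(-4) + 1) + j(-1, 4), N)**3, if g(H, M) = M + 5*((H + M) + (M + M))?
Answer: 226981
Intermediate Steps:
N = 2 (N = -3 + 5 = 2)
j(O, w) = w/5
g(H, M) = 5*H + 16*M (g(H, M) = M + 5*((H + M) + 2*M) = M + 5*(H + 3*M) = M + (5*H + 15*M) = 5*H + 16*M)
g((-1*(-4) + 1) + j(-1, 4), N)**3 = (5*((-1*(-4) + 1) + (1/5)*4) + 16*2)**3 = (5*((4 + 1) + 4/5) + 32)**3 = (5*(5 + 4/5) + 32)**3 = (5*(29/5) + 32)**3 = (29 + 32)**3 = 61**3 = 226981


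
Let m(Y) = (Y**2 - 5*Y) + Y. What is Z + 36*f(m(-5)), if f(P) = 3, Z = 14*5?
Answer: 178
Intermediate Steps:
Z = 70
m(Y) = Y**2 - 4*Y
Z + 36*f(m(-5)) = 70 + 36*3 = 70 + 108 = 178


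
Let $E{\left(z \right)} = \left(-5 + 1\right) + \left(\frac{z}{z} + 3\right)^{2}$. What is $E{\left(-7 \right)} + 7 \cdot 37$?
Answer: $271$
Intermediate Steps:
$E{\left(z \right)} = 12$ ($E{\left(z \right)} = -4 + \left(1 + 3\right)^{2} = -4 + 4^{2} = -4 + 16 = 12$)
$E{\left(-7 \right)} + 7 \cdot 37 = 12 + 7 \cdot 37 = 12 + 259 = 271$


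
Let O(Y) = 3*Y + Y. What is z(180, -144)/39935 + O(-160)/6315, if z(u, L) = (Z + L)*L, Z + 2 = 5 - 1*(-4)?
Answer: 19804784/50437905 ≈ 0.39266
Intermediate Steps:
Z = 7 (Z = -2 + (5 - 1*(-4)) = -2 + (5 + 4) = -2 + 9 = 7)
z(u, L) = L*(7 + L) (z(u, L) = (7 + L)*L = L*(7 + L))
O(Y) = 4*Y
z(180, -144)/39935 + O(-160)/6315 = -144*(7 - 144)/39935 + (4*(-160))/6315 = -144*(-137)*(1/39935) - 640*1/6315 = 19728*(1/39935) - 128/1263 = 19728/39935 - 128/1263 = 19804784/50437905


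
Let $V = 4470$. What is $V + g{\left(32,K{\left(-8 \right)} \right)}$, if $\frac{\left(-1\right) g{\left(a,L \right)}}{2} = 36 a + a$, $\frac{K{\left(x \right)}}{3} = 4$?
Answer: $2102$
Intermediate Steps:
$K{\left(x \right)} = 12$ ($K{\left(x \right)} = 3 \cdot 4 = 12$)
$g{\left(a,L \right)} = - 74 a$ ($g{\left(a,L \right)} = - 2 \left(36 a + a\right) = - 2 \cdot 37 a = - 74 a$)
$V + g{\left(32,K{\left(-8 \right)} \right)} = 4470 - 2368 = 2102$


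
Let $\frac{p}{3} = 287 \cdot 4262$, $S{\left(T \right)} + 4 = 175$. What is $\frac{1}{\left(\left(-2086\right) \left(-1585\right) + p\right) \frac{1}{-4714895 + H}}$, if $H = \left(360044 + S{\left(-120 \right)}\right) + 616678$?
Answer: $- \frac{1869001}{3487946} \approx -0.53585$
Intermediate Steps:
$S{\left(T \right)} = 171$ ($S{\left(T \right)} = -4 + 175 = 171$)
$H = 976893$ ($H = \left(360044 + 171\right) + 616678 = 360215 + 616678 = 976893$)
$p = 3669582$ ($p = 3 \cdot 287 \cdot 4262 = 3 \cdot 1223194 = 3669582$)
$\frac{1}{\left(\left(-2086\right) \left(-1585\right) + p\right) \frac{1}{-4714895 + H}} = \frac{1}{\left(\left(-2086\right) \left(-1585\right) + 3669582\right) \frac{1}{-4714895 + 976893}} = \frac{1}{\left(3306310 + 3669582\right) \frac{1}{-3738002}} = \frac{1}{6975892 \left(- \frac{1}{3738002}\right)} = \frac{1}{- \frac{3487946}{1869001}} = - \frac{1869001}{3487946}$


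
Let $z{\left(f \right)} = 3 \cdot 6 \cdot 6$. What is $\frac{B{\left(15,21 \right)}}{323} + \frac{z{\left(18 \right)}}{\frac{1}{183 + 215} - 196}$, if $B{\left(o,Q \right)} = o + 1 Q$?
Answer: $- \frac{11075580}{25196261} \approx -0.43957$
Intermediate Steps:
$z{\left(f \right)} = 108$ ($z{\left(f \right)} = 18 \cdot 6 = 108$)
$B{\left(o,Q \right)} = Q + o$ ($B{\left(o,Q \right)} = o + Q = Q + o$)
$\frac{B{\left(15,21 \right)}}{323} + \frac{z{\left(18 \right)}}{\frac{1}{183 + 215} - 196} = \frac{21 + 15}{323} + \frac{108}{\frac{1}{183 + 215} - 196} = 36 \cdot \frac{1}{323} + \frac{108}{\frac{1}{398} - 196} = \frac{36}{323} + \frac{108}{\frac{1}{398} - 196} = \frac{36}{323} + \frac{108}{- \frac{78007}{398}} = \frac{36}{323} + 108 \left(- \frac{398}{78007}\right) = \frac{36}{323} - \frac{42984}{78007} = - \frac{11075580}{25196261}$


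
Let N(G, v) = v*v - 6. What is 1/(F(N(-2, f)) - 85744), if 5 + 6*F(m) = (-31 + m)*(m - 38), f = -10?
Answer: -6/510941 ≈ -1.1743e-5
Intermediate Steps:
N(G, v) = -6 + v² (N(G, v) = v² - 6 = -6 + v²)
F(m) = -⅚ + (-38 + m)*(-31 + m)/6 (F(m) = -⅚ + ((-31 + m)*(m - 38))/6 = -⅚ + ((-31 + m)*(-38 + m))/6 = -⅚ + ((-38 + m)*(-31 + m))/6 = -⅚ + (-38 + m)*(-31 + m)/6)
1/(F(N(-2, f)) - 85744) = 1/((391/2 - 23*(-6 + (-10)²)/2 + (-6 + (-10)²)²/6) - 85744) = 1/((391/2 - 23*(-6 + 100)/2 + (-6 + 100)²/6) - 85744) = 1/((391/2 - 23/2*94 + (⅙)*94²) - 85744) = 1/((391/2 - 1081 + (⅙)*8836) - 85744) = 1/((391/2 - 1081 + 4418/3) - 85744) = 1/(3523/6 - 85744) = 1/(-510941/6) = -6/510941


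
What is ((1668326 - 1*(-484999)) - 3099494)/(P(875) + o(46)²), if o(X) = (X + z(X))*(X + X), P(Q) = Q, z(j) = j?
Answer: -946169/71640171 ≈ -0.013207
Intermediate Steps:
o(X) = 4*X² (o(X) = (X + X)*(X + X) = (2*X)*(2*X) = 4*X²)
((1668326 - 1*(-484999)) - 3099494)/(P(875) + o(46)²) = ((1668326 - 1*(-484999)) - 3099494)/(875 + (4*46²)²) = ((1668326 + 484999) - 3099494)/(875 + (4*2116)²) = (2153325 - 3099494)/(875 + 8464²) = -946169/(875 + 71639296) = -946169/71640171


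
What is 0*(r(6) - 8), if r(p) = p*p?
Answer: 0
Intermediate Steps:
r(p) = p²
0*(r(6) - 8) = 0*(6² - 8) = 0*(36 - 8) = 0*28 = 0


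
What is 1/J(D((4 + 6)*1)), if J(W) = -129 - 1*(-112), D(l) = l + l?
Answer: -1/17 ≈ -0.058824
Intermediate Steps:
D(l) = 2*l
J(W) = -17 (J(W) = -129 + 112 = -17)
1/J(D((4 + 6)*1)) = 1/(-17) = -1/17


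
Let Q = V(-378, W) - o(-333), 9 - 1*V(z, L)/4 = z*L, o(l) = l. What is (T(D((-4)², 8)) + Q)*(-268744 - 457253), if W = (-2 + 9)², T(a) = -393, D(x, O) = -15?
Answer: -53770241808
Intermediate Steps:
W = 49 (W = 7² = 49)
V(z, L) = 36 - 4*L*z (V(z, L) = 36 - 4*z*L = 36 - 4*L*z)
Q = 74457 (Q = (36 - 4*49*(-378)) - 1*(-333) = (36 + 74088) + 333 = 74124 + 333 = 74457)
(T(D((-4)², 8)) + Q)*(-268744 - 457253) = (-393 + 74457)*(-268744 - 457253) = 74064*(-725997) = -53770241808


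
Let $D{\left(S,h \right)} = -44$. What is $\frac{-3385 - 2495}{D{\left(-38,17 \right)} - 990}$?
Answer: $\frac{2940}{517} \approx 5.6867$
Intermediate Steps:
$\frac{-3385 - 2495}{D{\left(-38,17 \right)} - 990} = \frac{-3385 - 2495}{-44 - 990} = - \frac{5880}{-1034} = \left(-5880\right) \left(- \frac{1}{1034}\right) = \frac{2940}{517}$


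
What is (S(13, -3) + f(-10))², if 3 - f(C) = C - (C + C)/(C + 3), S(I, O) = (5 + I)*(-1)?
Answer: 225/49 ≈ 4.5918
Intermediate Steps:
S(I, O) = -5 - I
f(C) = 3 - C + 2*C/(3 + C) (f(C) = 3 - (C - (C + C)/(C + 3)) = 3 - (C - 2*C/(3 + C)) = 3 + (-C + 2*C/(3 + C)) = 3 - C + 2*C/(3 + C))
(S(13, -3) + f(-10))² = ((-5 - 1*13) + (9 - 1*(-10)² + 2*(-10))/(3 - 10))² = ((-5 - 13) + (9 - 1*100 - 20)/(-7))² = (-18 - (9 - 100 - 20)/7)² = (-18 - ⅐*(-111))² = (-18 + 111/7)² = (-15/7)² = 225/49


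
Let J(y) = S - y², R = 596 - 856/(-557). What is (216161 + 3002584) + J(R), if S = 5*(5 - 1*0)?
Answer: 887845696146/310249 ≈ 2.8617e+6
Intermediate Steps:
R = 332828/557 (R = 596 - 856*(-1)/557 = 596 - 1*(-856/557) = 596 + 856/557 = 332828/557 ≈ 597.54)
S = 25 (S = 5*(5 + 0) = 5*5 = 25)
J(y) = 25 - y²
(216161 + 3002584) + J(R) = (216161 + 3002584) + (25 - (332828/557)²) = 3218745 + (25 - 1*110774477584/310249) = 3218745 + (25 - 110774477584/310249) = 3218745 - 110766721359/310249 = 887845696146/310249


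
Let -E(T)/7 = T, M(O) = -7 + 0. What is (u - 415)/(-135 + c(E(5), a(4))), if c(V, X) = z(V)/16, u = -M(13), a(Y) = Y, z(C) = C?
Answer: 6528/2195 ≈ 2.9740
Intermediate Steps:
M(O) = -7
E(T) = -7*T
u = 7 (u = -1*(-7) = 7)
c(V, X) = V/16
(u - 415)/(-135 + c(E(5), a(4))) = (7 - 415)/(-135 + (-7*5)/16) = -408/(-135 + (1/16)*(-35)) = -408/(-135 - 35/16) = -408/(-2195/16) = -408*(-16/2195) = 6528/2195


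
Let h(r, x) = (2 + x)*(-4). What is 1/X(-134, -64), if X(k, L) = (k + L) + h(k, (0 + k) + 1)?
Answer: 1/326 ≈ 0.0030675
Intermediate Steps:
h(r, x) = -8 - 4*x
X(k, L) = -12 + L - 3*k (X(k, L) = (k + L) + (-8 - 4*((0 + k) + 1)) = (L + k) + (-8 - 4*(k + 1)) = (L + k) + (-8 - 4*(1 + k)) = (L + k) + (-8 + (-4 - 4*k)) = (L + k) + (-12 - 4*k) = -12 + L - 3*k)
1/X(-134, -64) = 1/(-12 - 64 - 3*(-134)) = 1/(-12 - 64 + 402) = 1/326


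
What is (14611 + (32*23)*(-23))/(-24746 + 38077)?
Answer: -2317/13331 ≈ -0.17381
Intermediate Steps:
(14611 + (32*23)*(-23))/(-24746 + 38077) = (14611 + 736*(-23))/13331 = (14611 - 16928)*(1/13331) = -2317*1/13331 = -2317/13331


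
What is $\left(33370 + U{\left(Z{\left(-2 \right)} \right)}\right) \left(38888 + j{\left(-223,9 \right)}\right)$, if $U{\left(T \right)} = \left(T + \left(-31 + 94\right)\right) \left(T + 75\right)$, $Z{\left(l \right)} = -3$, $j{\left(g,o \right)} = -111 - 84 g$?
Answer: $2167514210$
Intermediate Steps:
$j{\left(g,o \right)} = -111 - 84 g$
$U{\left(T \right)} = \left(63 + T\right) \left(75 + T\right)$ ($U{\left(T \right)} = \left(T + 63\right) \left(75 + T\right) = \left(63 + T\right) \left(75 + T\right)$)
$\left(33370 + U{\left(Z{\left(-2 \right)} \right)}\right) \left(38888 + j{\left(-223,9 \right)}\right) = \left(33370 + \left(4725 + \left(-3\right)^{2} + 138 \left(-3\right)\right)\right) \left(38888 - -18621\right) = \left(33370 + \left(4725 + 9 - 414\right)\right) \left(38888 + \left(-111 + 18732\right)\right) = \left(33370 + 4320\right) \left(38888 + 18621\right) = 37690 \cdot 57509 = 2167514210$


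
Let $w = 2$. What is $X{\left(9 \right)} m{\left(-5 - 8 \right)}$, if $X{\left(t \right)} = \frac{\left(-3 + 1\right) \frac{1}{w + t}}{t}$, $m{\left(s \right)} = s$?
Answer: $\frac{26}{99} \approx 0.26263$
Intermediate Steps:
$X{\left(t \right)} = - \frac{2}{t \left(2 + t\right)}$ ($X{\left(t \right)} = \frac{\left(-3 + 1\right) \frac{1}{2 + t}}{t} = \frac{\left(-2\right) \frac{1}{2 + t}}{t} = - \frac{2}{t \left(2 + t\right)}$)
$X{\left(9 \right)} m{\left(-5 - 8 \right)} = - \frac{2}{9 \left(2 + 9\right)} \left(-5 - 8\right) = \left(-2\right) \frac{1}{9} \cdot \frac{1}{11} \left(-5 - 8\right) = \left(-2\right) \frac{1}{9} \cdot \frac{1}{11} \left(-13\right) = \left(- \frac{2}{99}\right) \left(-13\right) = \frac{26}{99}$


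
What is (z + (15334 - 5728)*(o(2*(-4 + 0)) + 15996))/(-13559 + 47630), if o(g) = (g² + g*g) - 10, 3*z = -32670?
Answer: 51593398/11357 ≈ 4542.9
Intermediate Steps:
z = -10890 (z = (⅓)*(-32670) = -10890)
o(g) = -10 + 2*g² (o(g) = (g² + g²) - 10 = 2*g² - 10 = -10 + 2*g²)
(z + (15334 - 5728)*(o(2*(-4 + 0)) + 15996))/(-13559 + 47630) = (-10890 + (15334 - 5728)*((-10 + 2*(2*(-4 + 0))²) + 15996))/(-13559 + 47630) = (-10890 + 9606*((-10 + 2*(2*(-4))²) + 15996))/34071 = (-10890 + 9606*((-10 + 2*(-8)²) + 15996))*(1/34071) = (-10890 + 9606*((-10 + 2*64) + 15996))*(1/34071) = (-10890 + 9606*((-10 + 128) + 15996))*(1/34071) = (-10890 + 9606*(118 + 15996))*(1/34071) = (-10890 + 9606*16114)*(1/34071) = (-10890 + 154791084)*(1/34071) = 154780194*(1/34071) = 51593398/11357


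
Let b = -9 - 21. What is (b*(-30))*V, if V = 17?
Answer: 15300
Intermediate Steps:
b = -30
(b*(-30))*V = -30*(-30)*17 = 900*17 = 15300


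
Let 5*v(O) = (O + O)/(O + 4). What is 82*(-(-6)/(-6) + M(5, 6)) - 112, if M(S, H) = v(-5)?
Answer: -30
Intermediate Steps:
v(O) = 2*O/(5*(4 + O)) (v(O) = ((O + O)/(O + 4))/5 = ((2*O)/(4 + O))/5 = (2*O/(4 + O))/5 = 2*O/(5*(4 + O)))
M(S, H) = 2 (M(S, H) = (2/5)*(-5)/(4 - 5) = (2/5)*(-5)/(-1) = (2/5)*(-5)*(-1) = 2)
82*(-(-6)/(-6) + M(5, 6)) - 112 = 82*(-(-6)/(-6) + 2) - 112 = 82*(-(-6)*(-1)/6 + 2) - 112 = 82*(-2*1/2 + 2) - 112 = 82*(-1 + 2) - 112 = 82*1 - 112 = 82 - 112 = -30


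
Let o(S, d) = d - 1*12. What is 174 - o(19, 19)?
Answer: 167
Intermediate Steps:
o(S, d) = -12 + d (o(S, d) = d - 12 = -12 + d)
174 - o(19, 19) = 174 - (-12 + 19) = 174 - 1*7 = 174 - 7 = 167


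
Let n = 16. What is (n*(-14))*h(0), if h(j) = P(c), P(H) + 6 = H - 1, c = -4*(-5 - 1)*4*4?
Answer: -84448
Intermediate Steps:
c = 384 (c = -(-24)*4*4 = -4*(-24)*4 = 96*4 = 384)
P(H) = -7 + H (P(H) = -6 + (H - 1) = -6 + (-1 + H) = -7 + H)
h(j) = 377 (h(j) = -7 + 384 = 377)
(n*(-14))*h(0) = (16*(-14))*377 = -224*377 = -84448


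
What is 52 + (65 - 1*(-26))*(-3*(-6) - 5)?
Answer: 1235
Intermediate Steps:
52 + (65 - 1*(-26))*(-3*(-6) - 5) = 52 + (65 + 26)*(18 - 5) = 52 + 91*13 = 52 + 1183 = 1235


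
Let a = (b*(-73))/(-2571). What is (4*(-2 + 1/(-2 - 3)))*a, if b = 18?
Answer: -19272/4285 ≈ -4.4976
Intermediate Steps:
a = 438/857 (a = (18*(-73))/(-2571) = -1314*(-1/2571) = 438/857 ≈ 0.51109)
(4*(-2 + 1/(-2 - 3)))*a = (4*(-2 + 1/(-2 - 3)))*(438/857) = (4*(-2 + 1/(-5)))*(438/857) = (4*(-2 - ⅕))*(438/857) = (4*(-11/5))*(438/857) = -44/5*438/857 = -19272/4285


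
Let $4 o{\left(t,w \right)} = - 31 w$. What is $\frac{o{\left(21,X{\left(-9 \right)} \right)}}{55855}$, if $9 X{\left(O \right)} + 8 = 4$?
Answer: $\frac{31}{502695} \approx 6.1668 \cdot 10^{-5}$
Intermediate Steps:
$X{\left(O \right)} = - \frac{4}{9}$ ($X{\left(O \right)} = - \frac{8}{9} + \frac{1}{9} \cdot 4 = - \frac{8}{9} + \frac{4}{9} = - \frac{4}{9}$)
$o{\left(t,w \right)} = - \frac{31 w}{4}$ ($o{\left(t,w \right)} = \frac{\left(-31\right) w}{4} = - \frac{31 w}{4}$)
$\frac{o{\left(21,X{\left(-9 \right)} \right)}}{55855} = \frac{\left(- \frac{31}{4}\right) \left(- \frac{4}{9}\right)}{55855} = \frac{31}{9} \cdot \frac{1}{55855} = \frac{31}{502695}$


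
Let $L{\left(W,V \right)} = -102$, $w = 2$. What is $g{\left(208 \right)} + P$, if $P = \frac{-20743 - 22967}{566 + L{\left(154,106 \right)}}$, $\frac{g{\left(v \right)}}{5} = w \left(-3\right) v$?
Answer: $- \frac{1469535}{232} \approx -6334.2$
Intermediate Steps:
$g{\left(v \right)} = - 30 v$ ($g{\left(v \right)} = 5 \cdot 2 \left(-3\right) v = 5 \left(- 6 v\right) = - 30 v$)
$P = - \frac{21855}{232}$ ($P = \frac{-20743 - 22967}{566 - 102} = - \frac{43710}{464} = \left(-43710\right) \frac{1}{464} = - \frac{21855}{232} \approx -94.203$)
$g{\left(208 \right)} + P = \left(-30\right) 208 - \frac{21855}{232} = -6240 - \frac{21855}{232} = - \frac{1469535}{232}$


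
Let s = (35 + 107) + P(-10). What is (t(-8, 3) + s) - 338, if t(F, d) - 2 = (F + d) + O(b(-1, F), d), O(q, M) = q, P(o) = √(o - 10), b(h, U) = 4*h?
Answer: -203 + 2*I*√5 ≈ -203.0 + 4.4721*I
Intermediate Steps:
P(o) = √(-10 + o)
t(F, d) = -2 + F + d (t(F, d) = 2 + ((F + d) + 4*(-1)) = 2 + ((F + d) - 4) = 2 + (-4 + F + d) = -2 + F + d)
s = 142 + 2*I*√5 (s = (35 + 107) + √(-10 - 10) = 142 + √(-20) = 142 + 2*I*√5 ≈ 142.0 + 4.4721*I)
(t(-8, 3) + s) - 338 = ((-2 - 8 + 3) + (142 + 2*I*√5)) - 338 = (-7 + (142 + 2*I*√5)) - 338 = (135 + 2*I*√5) - 338 = -203 + 2*I*√5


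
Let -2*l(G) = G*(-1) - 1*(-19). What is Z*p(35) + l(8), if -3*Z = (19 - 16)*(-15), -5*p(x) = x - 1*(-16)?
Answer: -317/2 ≈ -158.50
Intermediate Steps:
l(G) = -19/2 + G/2 (l(G) = -(G*(-1) - 1*(-19))/2 = -(-G + 19)/2 = -(19 - G)/2 = -19/2 + G/2)
p(x) = -16/5 - x/5 (p(x) = -(x - 1*(-16))/5 = -(x + 16)/5 = -(16 + x)/5 = -16/5 - x/5)
Z = 15 (Z = -(19 - 16)*(-15)/3 = -(-15) = -1/3*(-45) = 15)
Z*p(35) + l(8) = 15*(-16/5 - 1/5*35) + (-19/2 + (1/2)*8) = 15*(-16/5 - 7) + (-19/2 + 4) = 15*(-51/5) - 11/2 = -153 - 11/2 = -317/2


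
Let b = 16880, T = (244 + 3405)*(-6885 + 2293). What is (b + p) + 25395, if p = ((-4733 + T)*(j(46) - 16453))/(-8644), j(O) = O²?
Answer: -239936186017/8644 ≈ -2.7758e+7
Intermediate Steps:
T = -16756208 (T = 3649*(-4592) = -16756208)
p = -240301611117/8644 (p = ((-4733 - 16756208)*(46² - 16453))/(-8644) = -16760941*(2116 - 16453)*(-1/8644) = -16760941*(-14337)*(-1/8644) = 240301611117*(-1/8644) = -240301611117/8644 ≈ -2.7800e+7)
(b + p) + 25395 = (16880 - 240301611117/8644) + 25395 = -240155700397/8644 + 25395 = -239936186017/8644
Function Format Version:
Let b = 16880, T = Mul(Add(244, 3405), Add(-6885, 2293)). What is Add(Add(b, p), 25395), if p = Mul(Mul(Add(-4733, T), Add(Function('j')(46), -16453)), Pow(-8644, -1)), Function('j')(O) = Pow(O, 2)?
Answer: Rational(-239936186017, 8644) ≈ -2.7758e+7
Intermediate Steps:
T = -16756208 (T = Mul(3649, -4592) = -16756208)
p = Rational(-240301611117, 8644) (p = Mul(Mul(Add(-4733, -16756208), Add(Pow(46, 2), -16453)), Pow(-8644, -1)) = Mul(Mul(-16760941, Add(2116, -16453)), Rational(-1, 8644)) = Mul(Mul(-16760941, -14337), Rational(-1, 8644)) = Mul(240301611117, Rational(-1, 8644)) = Rational(-240301611117, 8644) ≈ -2.7800e+7)
Add(Add(b, p), 25395) = Add(Add(16880, Rational(-240301611117, 8644)), 25395) = Add(Rational(-240155700397, 8644), 25395) = Rational(-239936186017, 8644)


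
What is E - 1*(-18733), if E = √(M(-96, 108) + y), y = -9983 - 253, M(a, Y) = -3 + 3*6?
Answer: 18733 + I*√10221 ≈ 18733.0 + 101.1*I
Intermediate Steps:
M(a, Y) = 15 (M(a, Y) = -3 + 18 = 15)
y = -10236
E = I*√10221 (E = √(15 - 10236) = √(-10221) = I*√10221 ≈ 101.1*I)
E - 1*(-18733) = I*√10221 - 1*(-18733) = I*√10221 + 18733 = 18733 + I*√10221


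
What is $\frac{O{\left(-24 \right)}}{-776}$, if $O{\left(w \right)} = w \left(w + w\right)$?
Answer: $- \frac{144}{97} \approx -1.4845$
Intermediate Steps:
$O{\left(w \right)} = 2 w^{2}$ ($O{\left(w \right)} = w 2 w = 2 w^{2}$)
$\frac{O{\left(-24 \right)}}{-776} = \frac{2 \left(-24\right)^{2}}{-776} = - \frac{2 \cdot 576}{776} = \left(- \frac{1}{776}\right) 1152 = - \frac{144}{97}$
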